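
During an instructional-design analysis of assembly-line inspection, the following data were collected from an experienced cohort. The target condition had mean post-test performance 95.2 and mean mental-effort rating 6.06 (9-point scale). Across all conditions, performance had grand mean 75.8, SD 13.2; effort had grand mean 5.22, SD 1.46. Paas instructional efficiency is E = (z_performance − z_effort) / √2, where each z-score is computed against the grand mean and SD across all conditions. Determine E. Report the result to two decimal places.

z_performance = (95.2 − 75.8) / 13.2 = 19.4000 / 13.2 = 1.4697.
z_effort = (6.06 − 5.22) / 1.46 = 0.8400 / 1.46 = 0.5753.
z_P − z_E = 1.4697 − 0.5753 = 0.8944.
E = 0.8944 / √2 = 0.8944 / 1.41421 = 0.6324 ≈ 0.63.

0.63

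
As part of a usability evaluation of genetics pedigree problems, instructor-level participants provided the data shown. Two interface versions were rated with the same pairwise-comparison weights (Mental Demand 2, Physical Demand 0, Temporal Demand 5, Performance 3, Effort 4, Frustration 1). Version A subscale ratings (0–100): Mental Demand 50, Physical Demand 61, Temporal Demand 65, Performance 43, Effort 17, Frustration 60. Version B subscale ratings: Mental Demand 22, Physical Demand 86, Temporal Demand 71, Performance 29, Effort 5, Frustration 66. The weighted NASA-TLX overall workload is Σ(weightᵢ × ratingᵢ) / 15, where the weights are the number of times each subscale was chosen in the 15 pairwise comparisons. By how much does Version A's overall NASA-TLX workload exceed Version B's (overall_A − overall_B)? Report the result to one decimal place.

Version A weighted sum = 2·50 + 0·61 + 5·65 + 3·43 + 4·17 + 1·60 = 100 + 0 + 325 + 129 + 68 + 60 = 682; overall_A = 682/15 = 45.4667.
Version B weighted sum = 2·22 + 0·86 + 5·71 + 3·29 + 4·5 + 1·66 = 44 + 0 + 355 + 87 + 20 + 66 = 572; overall_B = 572/15 = 38.1333.
Difference = 45.4667 − 38.1333 = 7.3334 ≈ 7.3.

7.3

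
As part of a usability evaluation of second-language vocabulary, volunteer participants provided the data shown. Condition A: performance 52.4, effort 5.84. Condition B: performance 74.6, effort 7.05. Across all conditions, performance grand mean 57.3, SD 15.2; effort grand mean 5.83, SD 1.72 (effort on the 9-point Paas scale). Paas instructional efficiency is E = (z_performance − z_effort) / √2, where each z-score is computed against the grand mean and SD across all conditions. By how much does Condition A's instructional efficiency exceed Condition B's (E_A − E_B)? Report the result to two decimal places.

-0.54

Condition A: z_P = (52.4 − 57.3)/15.2 = -0.3224; z_E = (5.84 − 5.83)/1.72 = 0.0058; E_A = (-0.3224 − 0.0058)/√2 = -0.2321.
Condition B: z_P = (74.6 − 57.3)/15.2 = 1.1382; z_E = (7.05 − 5.83)/1.72 = 0.7093; E_B = (1.1382 − 0.7093)/√2 = 0.3033.
E_A − E_B = -0.2321 − 0.3033 = -0.5354 ≈ -0.54.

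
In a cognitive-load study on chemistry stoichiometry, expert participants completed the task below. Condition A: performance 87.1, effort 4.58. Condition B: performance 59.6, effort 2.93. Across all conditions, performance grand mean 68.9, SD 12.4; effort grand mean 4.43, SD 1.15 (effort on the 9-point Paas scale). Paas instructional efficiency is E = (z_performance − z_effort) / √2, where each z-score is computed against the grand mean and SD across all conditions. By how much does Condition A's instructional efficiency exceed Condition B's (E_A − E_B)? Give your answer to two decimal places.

0.55

Condition A: z_P = (87.1 − 68.9)/12.4 = 1.4677; z_E = (4.58 − 4.43)/1.15 = 0.1304; E_A = (1.4677 − 0.1304)/√2 = 0.9456.
Condition B: z_P = (59.6 − 68.9)/12.4 = -0.7500; z_E = (2.93 − 4.43)/1.15 = -1.3043; E_B = (-0.7500 − (-1.3043))/√2 = 0.3919.
E_A − E_B = 0.9456 − 0.3919 = 0.5537 ≈ 0.55.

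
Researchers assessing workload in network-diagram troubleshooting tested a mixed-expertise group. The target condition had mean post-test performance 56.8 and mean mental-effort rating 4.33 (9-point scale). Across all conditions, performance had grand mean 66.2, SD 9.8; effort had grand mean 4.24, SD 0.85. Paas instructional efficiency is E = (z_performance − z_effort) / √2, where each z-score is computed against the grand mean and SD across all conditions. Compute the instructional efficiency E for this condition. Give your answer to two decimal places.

z_performance = (56.8 − 66.2) / 9.8 = -9.4000 / 9.8 = -0.9592.
z_effort = (4.33 − 4.24) / 0.85 = 0.0900 / 0.85 = 0.1059.
z_P − z_E = -0.9592 − 0.1059 = -1.0651.
E = -1.0651 / √2 = -1.0651 / 1.41421 = -0.7531 ≈ -0.75.

-0.75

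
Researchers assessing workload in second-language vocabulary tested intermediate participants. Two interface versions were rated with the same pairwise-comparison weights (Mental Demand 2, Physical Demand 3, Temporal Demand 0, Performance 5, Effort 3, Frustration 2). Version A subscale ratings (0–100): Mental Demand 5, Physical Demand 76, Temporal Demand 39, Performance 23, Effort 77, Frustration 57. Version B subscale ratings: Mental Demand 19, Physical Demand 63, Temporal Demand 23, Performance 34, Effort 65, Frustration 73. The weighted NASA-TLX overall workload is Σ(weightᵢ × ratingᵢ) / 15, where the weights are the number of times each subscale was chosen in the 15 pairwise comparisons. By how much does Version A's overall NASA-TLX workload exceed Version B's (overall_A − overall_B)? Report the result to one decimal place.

-2.7

Version A weighted sum = 2·5 + 3·76 + 0·39 + 5·23 + 3·77 + 2·57 = 10 + 228 + 0 + 115 + 231 + 114 = 698; overall_A = 698/15 = 46.5333.
Version B weighted sum = 2·19 + 3·63 + 0·23 + 5·34 + 3·65 + 2·73 = 38 + 189 + 0 + 170 + 195 + 146 = 738; overall_B = 738/15 = 49.2000.
Difference = 46.5333 − 49.2000 = -2.6667 ≈ -2.7.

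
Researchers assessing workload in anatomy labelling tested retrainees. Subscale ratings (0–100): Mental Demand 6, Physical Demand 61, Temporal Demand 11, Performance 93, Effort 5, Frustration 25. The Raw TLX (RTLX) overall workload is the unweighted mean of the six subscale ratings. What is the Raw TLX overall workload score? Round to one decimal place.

33.5

Sum of ratings = 6 + 61 + 11 + 93 + 5 + 25 = 201.
RTLX = 201 / 6 = 33.5000 ≈ 33.5.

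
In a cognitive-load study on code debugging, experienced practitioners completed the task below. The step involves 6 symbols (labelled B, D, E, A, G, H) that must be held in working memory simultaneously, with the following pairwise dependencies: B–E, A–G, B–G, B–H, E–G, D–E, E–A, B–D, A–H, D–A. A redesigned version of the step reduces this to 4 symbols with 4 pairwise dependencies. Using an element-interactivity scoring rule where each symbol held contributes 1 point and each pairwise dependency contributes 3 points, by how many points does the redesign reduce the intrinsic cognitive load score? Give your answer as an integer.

20

Original: 6 × 1 + 10 × 3 = 6 + 30 = 36.
Redesigned: 4 × 1 + 4 × 3 = 4 + 12 = 16.
Reduction = 36 − 16 = 20.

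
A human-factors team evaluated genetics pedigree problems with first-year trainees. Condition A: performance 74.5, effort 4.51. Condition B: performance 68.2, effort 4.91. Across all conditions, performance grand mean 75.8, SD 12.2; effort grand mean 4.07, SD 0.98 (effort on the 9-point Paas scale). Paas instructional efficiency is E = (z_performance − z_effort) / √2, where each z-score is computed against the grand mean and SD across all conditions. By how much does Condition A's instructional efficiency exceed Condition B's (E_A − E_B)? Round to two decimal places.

Condition A: z_P = (74.5 − 75.8)/12.2 = -0.1066; z_E = (4.51 − 4.07)/0.98 = 0.4490; E_A = (-0.1066 − 0.4490)/√2 = -0.3929.
Condition B: z_P = (68.2 − 75.8)/12.2 = -0.6230; z_E = (4.91 − 4.07)/0.98 = 0.8571; E_B = (-0.6230 − 0.8571)/√2 = -1.0466.
E_A − E_B = -0.3929 − (-1.0466) = 0.6537 ≈ 0.65.

0.65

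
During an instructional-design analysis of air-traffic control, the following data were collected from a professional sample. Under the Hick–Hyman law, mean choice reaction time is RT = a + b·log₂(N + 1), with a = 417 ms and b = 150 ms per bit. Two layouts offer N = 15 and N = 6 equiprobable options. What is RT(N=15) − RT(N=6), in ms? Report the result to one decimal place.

RT(15) = 417 + 150·log₂(16) = 417 + 150·4.0000 = 1017.0000 ms.
RT(6) = 417 + 150·log₂(7) = 417 + 150·2.8074 = 838.1100 ms.
Difference = 1017.0000 − 838.1100 = 178.8900 ≈ 178.9 ms.

178.9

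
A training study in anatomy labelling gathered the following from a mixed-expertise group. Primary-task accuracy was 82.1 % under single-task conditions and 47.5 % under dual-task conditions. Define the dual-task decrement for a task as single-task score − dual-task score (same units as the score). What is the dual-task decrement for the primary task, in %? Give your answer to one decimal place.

34.6

Decrement = 82.1 − 47.5 = 34.6000 % ≈ 34.6 %.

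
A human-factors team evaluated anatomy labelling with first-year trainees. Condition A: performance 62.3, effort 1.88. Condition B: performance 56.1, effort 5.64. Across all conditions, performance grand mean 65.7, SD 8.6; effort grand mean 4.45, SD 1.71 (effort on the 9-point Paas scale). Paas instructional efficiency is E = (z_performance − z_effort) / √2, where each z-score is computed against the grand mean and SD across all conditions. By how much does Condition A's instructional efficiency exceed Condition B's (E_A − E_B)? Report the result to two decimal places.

2.06

Condition A: z_P = (62.3 − 65.7)/8.6 = -0.3953; z_E = (1.88 − 4.45)/1.71 = -1.5029; E_A = (-0.3953 − (-1.5029))/√2 = 0.7832.
Condition B: z_P = (56.1 − 65.7)/8.6 = -1.1163; z_E = (5.64 − 4.45)/1.71 = 0.6959; E_B = (-1.1163 − 0.6959)/√2 = -1.2814.
E_A − E_B = 0.7832 − (-1.2814) = 2.0646 ≈ 2.06.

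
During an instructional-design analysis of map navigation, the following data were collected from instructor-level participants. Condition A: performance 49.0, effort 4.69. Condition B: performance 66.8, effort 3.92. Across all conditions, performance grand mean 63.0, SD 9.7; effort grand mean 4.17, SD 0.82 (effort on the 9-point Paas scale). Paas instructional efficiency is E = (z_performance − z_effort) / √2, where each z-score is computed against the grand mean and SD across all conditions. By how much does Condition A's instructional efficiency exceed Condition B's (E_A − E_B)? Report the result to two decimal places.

-1.96

Condition A: z_P = (49.0 − 63.0)/9.7 = -1.4433; z_E = (4.69 − 4.17)/0.82 = 0.6341; E_A = (-1.4433 − 0.6341)/√2 = -1.4689.
Condition B: z_P = (66.8 − 63.0)/9.7 = 0.3918; z_E = (3.92 − 4.17)/0.82 = -0.3049; E_B = (0.3918 − (-0.3049))/√2 = 0.4926.
E_A − E_B = -1.4689 − 0.4926 = -1.9615 ≈ -1.96.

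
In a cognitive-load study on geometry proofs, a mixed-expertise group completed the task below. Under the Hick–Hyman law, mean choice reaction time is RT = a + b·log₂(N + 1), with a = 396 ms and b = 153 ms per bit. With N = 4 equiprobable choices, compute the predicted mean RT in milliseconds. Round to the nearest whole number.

log₂(4 + 1) = log₂(5) = 2.3219.
RT = 396 + 153 × 2.3219 = 396 + 355.2507 = 751.2507 ms.
≈ 751 ms.

751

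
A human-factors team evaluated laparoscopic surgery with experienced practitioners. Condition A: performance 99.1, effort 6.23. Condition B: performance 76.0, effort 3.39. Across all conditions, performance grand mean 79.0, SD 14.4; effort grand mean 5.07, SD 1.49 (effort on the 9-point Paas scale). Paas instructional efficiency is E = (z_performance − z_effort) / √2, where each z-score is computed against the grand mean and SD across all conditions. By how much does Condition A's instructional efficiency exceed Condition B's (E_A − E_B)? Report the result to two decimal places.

-0.21

Condition A: z_P = (99.1 − 79.0)/14.4 = 1.3958; z_E = (6.23 − 5.07)/1.49 = 0.7785; E_A = (1.3958 − 0.7785)/√2 = 0.4365.
Condition B: z_P = (76.0 − 79.0)/14.4 = -0.2083; z_E = (3.39 − 5.07)/1.49 = -1.1275; E_B = (-0.2083 − (-1.1275))/√2 = 0.6500.
E_A − E_B = 0.4365 − 0.6500 = -0.2135 ≈ -0.21.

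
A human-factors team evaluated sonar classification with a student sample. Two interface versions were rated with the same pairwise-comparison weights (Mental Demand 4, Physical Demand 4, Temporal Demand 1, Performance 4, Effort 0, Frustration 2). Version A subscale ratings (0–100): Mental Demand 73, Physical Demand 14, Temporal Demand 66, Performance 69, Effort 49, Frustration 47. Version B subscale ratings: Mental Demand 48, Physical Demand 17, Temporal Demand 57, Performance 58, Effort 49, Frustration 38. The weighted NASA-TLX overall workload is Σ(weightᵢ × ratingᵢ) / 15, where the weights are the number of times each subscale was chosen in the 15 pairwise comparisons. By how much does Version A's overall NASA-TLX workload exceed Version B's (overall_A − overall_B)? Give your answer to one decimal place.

Version A weighted sum = 4·73 + 4·14 + 1·66 + 4·69 + 0·49 + 2·47 = 292 + 56 + 66 + 276 + 0 + 94 = 784; overall_A = 784/15 = 52.2667.
Version B weighted sum = 4·48 + 4·17 + 1·57 + 4·58 + 0·49 + 2·38 = 192 + 68 + 57 + 232 + 0 + 76 = 625; overall_B = 625/15 = 41.6667.
Difference = 52.2667 − 41.6667 = 10.6000 ≈ 10.6.

10.6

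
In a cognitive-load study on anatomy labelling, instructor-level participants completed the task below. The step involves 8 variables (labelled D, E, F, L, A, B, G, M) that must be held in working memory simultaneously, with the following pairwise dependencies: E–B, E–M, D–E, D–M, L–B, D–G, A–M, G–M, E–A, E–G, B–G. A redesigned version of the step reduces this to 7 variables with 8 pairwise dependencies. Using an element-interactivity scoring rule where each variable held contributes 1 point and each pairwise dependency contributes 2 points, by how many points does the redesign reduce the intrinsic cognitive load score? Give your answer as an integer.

7

Original: 8 × 1 + 11 × 2 = 8 + 22 = 30.
Redesigned: 7 × 1 + 8 × 2 = 7 + 16 = 23.
Reduction = 30 − 23 = 7.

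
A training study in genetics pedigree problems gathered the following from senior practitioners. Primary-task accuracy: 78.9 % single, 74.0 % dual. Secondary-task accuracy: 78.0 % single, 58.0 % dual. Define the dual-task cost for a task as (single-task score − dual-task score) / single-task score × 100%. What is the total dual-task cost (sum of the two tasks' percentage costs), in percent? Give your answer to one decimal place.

Primary cost = (78.9 − 74.0) / 78.9 × 100% = 6.2104%.
Secondary cost = (78.0 − 58.0) / 78.0 × 100% = 25.6410%.
Total = 6.2104% + 25.6410% = 31.8514% ≈ 31.9%.

31.9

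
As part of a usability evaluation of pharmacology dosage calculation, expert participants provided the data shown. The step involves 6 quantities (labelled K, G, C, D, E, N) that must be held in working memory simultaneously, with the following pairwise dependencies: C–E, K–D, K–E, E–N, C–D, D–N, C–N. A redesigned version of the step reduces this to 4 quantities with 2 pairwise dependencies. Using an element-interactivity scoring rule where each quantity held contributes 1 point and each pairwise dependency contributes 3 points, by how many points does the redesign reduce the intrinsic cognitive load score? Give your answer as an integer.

17

Original: 6 × 1 + 7 × 3 = 6 + 21 = 27.
Redesigned: 4 × 1 + 2 × 3 = 4 + 6 = 10.
Reduction = 27 − 10 = 17.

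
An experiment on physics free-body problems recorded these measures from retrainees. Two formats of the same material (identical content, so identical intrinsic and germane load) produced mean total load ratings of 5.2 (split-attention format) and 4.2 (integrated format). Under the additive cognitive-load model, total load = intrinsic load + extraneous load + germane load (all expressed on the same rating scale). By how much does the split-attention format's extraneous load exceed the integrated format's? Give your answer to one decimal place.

1.0

Intrinsic and germane load are equal across formats, so the difference in total load equals the difference in extraneous load.
Extraneous-load difference = 5.2 − 4.2 = 1.0.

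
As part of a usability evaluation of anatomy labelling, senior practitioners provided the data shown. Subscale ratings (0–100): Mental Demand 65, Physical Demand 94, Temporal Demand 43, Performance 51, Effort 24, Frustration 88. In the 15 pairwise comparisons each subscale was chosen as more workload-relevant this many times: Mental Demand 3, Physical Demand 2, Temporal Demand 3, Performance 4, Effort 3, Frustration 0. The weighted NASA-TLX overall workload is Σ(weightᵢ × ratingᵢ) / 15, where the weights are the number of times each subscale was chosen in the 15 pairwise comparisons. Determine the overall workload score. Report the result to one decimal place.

The tallies are the weights (they sum to 15).
Weighted sum = 3·65 + 2·94 + 3·43 + 4·51 + 3·24 + 0·88
            = 195 + 188 + 129 + 204 + 72 + 0 = 788.
Overall workload = 788 / 15 = 52.5333 ≈ 52.5.

52.5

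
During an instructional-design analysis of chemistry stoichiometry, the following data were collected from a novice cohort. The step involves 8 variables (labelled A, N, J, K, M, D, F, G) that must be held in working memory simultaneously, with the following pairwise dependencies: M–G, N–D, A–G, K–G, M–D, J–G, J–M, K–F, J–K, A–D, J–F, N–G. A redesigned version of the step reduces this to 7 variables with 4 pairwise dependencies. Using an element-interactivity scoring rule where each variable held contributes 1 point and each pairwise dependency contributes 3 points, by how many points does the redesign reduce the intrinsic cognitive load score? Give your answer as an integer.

25

Original: 8 × 1 + 12 × 3 = 8 + 36 = 44.
Redesigned: 7 × 1 + 4 × 3 = 7 + 12 = 19.
Reduction = 44 − 19 = 25.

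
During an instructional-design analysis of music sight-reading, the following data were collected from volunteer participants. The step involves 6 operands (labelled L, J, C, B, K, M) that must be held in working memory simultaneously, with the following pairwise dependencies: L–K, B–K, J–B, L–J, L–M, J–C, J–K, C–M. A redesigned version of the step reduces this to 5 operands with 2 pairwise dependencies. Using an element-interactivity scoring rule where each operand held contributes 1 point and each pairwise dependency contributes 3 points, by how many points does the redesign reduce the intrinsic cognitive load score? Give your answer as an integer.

19

Original: 6 × 1 + 8 × 3 = 6 + 24 = 30.
Redesigned: 5 × 1 + 2 × 3 = 5 + 6 = 11.
Reduction = 30 − 11 = 19.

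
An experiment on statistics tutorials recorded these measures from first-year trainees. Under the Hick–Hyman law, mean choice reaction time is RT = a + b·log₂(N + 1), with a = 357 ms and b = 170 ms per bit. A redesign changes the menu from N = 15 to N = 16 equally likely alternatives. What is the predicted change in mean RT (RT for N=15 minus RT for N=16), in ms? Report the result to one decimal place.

-14.9

RT(15) = 357 + 170·log₂(16) = 357 + 170·4.0000 = 1037.0000 ms.
RT(16) = 357 + 170·log₂(17) = 357 + 170·4.0875 = 1051.8750 ms.
Difference = 1037.0000 − 1051.8750 = -14.8750 ≈ -14.9 ms.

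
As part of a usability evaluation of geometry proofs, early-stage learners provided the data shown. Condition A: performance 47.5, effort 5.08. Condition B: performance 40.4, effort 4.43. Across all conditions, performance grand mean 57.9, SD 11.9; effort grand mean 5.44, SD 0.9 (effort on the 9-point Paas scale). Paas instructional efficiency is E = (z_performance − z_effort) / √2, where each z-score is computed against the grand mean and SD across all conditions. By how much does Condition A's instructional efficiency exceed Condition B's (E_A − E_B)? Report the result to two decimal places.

Condition A: z_P = (47.5 − 57.9)/11.9 = -0.8739; z_E = (5.08 − 5.44)/0.9 = -0.4000; E_A = (-0.8739 − (-0.4000))/√2 = -0.3351.
Condition B: z_P = (40.4 − 57.9)/11.9 = -1.4706; z_E = (4.43 − 5.44)/0.9 = -1.1222; E_B = (-1.4706 − (-1.1222))/√2 = -0.2464.
E_A − E_B = -0.3351 − (-0.2464) = -0.0887 ≈ -0.09.

-0.09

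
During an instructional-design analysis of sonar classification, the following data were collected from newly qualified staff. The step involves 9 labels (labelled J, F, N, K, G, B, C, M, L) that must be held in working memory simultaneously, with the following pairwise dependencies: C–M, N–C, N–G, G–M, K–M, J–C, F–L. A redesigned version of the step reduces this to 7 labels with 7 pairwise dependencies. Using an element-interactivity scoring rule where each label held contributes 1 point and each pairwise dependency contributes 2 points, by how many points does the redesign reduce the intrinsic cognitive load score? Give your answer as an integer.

2

Original: 9 × 1 + 7 × 2 = 9 + 14 = 23.
Redesigned: 7 × 1 + 7 × 2 = 7 + 14 = 21.
Reduction = 23 − 21 = 2.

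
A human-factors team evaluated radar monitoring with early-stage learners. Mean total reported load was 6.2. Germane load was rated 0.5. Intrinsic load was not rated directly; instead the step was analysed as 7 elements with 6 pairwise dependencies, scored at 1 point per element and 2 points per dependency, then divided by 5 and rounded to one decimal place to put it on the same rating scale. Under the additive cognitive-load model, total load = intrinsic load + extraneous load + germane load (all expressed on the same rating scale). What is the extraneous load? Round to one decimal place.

Intrinsic (element-interactivity): (7 × 1 + 6 × 2) / 5 = 19 / 5 = 3.8000 → 3.8.
extraneous load = total − intrinsic − germane
             = 6.2 − 3.8 − 0.5 = 1.9.

1.9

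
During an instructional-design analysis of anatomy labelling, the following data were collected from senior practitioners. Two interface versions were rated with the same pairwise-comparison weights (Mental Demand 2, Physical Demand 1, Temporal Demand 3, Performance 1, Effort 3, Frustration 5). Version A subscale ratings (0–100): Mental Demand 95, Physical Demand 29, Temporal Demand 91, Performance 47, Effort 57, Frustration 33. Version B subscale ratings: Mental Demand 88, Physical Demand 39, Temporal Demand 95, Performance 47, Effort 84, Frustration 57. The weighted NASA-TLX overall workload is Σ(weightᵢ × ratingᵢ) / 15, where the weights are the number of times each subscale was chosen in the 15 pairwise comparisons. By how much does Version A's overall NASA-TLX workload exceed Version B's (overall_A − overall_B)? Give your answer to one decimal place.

Version A weighted sum = 2·95 + 1·29 + 3·91 + 1·47 + 3·57 + 5·33 = 190 + 29 + 273 + 47 + 171 + 165 = 875; overall_A = 875/15 = 58.3333.
Version B weighted sum = 2·88 + 1·39 + 3·95 + 1·47 + 3·84 + 5·57 = 176 + 39 + 285 + 47 + 252 + 285 = 1084; overall_B = 1084/15 = 72.2667.
Difference = 58.3333 − 72.2667 = -13.9334 ≈ -13.9.

-13.9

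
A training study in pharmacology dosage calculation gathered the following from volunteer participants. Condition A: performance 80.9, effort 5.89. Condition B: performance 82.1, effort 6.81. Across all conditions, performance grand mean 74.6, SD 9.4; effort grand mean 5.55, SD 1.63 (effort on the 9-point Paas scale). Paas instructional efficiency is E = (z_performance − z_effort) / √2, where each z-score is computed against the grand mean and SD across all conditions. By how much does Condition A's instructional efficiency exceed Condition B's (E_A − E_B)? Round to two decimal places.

0.31

Condition A: z_P = (80.9 − 74.6)/9.4 = 0.6702; z_E = (5.89 − 5.55)/1.63 = 0.2086; E_A = (0.6702 − 0.2086)/√2 = 0.3264.
Condition B: z_P = (82.1 − 74.6)/9.4 = 0.7979; z_E = (6.81 − 5.55)/1.63 = 0.7730; E_B = (0.7979 − 0.7730)/√2 = 0.0176.
E_A − E_B = 0.3264 − 0.0176 = 0.3088 ≈ 0.31.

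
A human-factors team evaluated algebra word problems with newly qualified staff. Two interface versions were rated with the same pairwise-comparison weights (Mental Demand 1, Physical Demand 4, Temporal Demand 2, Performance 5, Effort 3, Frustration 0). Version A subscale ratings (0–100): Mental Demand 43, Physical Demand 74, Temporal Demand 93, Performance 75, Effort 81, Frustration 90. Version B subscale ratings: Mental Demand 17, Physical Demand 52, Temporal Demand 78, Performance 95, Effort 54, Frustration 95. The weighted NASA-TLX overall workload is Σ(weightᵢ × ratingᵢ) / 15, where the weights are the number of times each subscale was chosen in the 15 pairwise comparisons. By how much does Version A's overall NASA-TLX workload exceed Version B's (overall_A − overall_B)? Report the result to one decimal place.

Version A weighted sum = 1·43 + 4·74 + 2·93 + 5·75 + 3·81 + 0·90 = 43 + 296 + 186 + 375 + 243 + 0 = 1143; overall_A = 1143/15 = 76.2000.
Version B weighted sum = 1·17 + 4·52 + 2·78 + 5·95 + 3·54 + 0·95 = 17 + 208 + 156 + 475 + 162 + 0 = 1018; overall_B = 1018/15 = 67.8667.
Difference = 76.2000 − 67.8667 = 8.3333 ≈ 8.3.

8.3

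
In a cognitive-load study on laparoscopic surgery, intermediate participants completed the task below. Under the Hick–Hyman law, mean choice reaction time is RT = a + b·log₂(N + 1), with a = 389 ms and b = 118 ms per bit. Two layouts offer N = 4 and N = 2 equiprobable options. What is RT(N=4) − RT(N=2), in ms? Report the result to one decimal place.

87.0

RT(4) = 389 + 118·log₂(5) = 389 + 118·2.3219 = 662.9842 ms.
RT(2) = 389 + 118·log₂(3) = 389 + 118·1.5850 = 576.0300 ms.
Difference = 662.9842 − 576.0300 = 86.9542 ≈ 87.0 ms.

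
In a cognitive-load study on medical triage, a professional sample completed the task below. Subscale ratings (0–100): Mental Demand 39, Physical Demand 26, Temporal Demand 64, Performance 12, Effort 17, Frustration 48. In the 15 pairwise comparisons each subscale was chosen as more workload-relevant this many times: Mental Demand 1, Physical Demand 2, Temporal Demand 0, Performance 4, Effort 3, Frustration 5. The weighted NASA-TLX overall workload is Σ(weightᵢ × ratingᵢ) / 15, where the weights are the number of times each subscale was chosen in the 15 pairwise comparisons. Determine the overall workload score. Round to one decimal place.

The tallies are the weights (they sum to 15).
Weighted sum = 1·39 + 2·26 + 0·64 + 4·12 + 3·17 + 5·48
            = 39 + 52 + 0 + 48 + 51 + 240 = 430.
Overall workload = 430 / 15 = 28.6667 ≈ 28.7.

28.7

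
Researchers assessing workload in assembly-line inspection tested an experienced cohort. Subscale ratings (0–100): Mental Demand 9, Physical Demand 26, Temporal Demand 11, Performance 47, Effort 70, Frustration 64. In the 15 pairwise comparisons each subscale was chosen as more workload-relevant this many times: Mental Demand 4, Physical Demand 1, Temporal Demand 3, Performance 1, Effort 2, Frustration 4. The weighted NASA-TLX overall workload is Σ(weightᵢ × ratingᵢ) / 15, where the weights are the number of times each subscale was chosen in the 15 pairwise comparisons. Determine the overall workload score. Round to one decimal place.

35.9

The tallies are the weights (they sum to 15).
Weighted sum = 4·9 + 1·26 + 3·11 + 1·47 + 2·70 + 4·64
            = 36 + 26 + 33 + 47 + 140 + 256 = 538.
Overall workload = 538 / 15 = 35.8667 ≈ 35.9.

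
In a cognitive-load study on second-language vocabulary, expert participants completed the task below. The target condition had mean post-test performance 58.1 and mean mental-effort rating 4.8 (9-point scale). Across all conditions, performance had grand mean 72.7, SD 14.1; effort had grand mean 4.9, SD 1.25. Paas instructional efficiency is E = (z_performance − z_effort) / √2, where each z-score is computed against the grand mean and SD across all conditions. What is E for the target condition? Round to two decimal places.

z_performance = (58.1 − 72.7) / 14.1 = -14.6000 / 14.1 = -1.0355.
z_effort = (4.8 − 4.9) / 1.25 = -0.1000 / 1.25 = -0.0800.
z_P − z_E = -1.0355 − (-0.0800) = -0.9555.
E = -0.9555 / √2 = -0.9555 / 1.41421 = -0.6756 ≈ -0.68.

-0.68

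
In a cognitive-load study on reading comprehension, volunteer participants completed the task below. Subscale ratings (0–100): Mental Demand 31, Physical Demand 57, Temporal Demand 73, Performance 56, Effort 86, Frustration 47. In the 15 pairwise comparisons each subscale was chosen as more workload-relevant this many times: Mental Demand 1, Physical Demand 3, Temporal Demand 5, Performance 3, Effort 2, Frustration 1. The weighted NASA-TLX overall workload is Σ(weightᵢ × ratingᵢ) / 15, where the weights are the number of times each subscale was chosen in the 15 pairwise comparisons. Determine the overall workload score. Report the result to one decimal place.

63.6

The tallies are the weights (they sum to 15).
Weighted sum = 1·31 + 3·57 + 5·73 + 3·56 + 2·86 + 1·47
            = 31 + 171 + 365 + 168 + 172 + 47 = 954.
Overall workload = 954 / 15 = 63.6000 ≈ 63.6.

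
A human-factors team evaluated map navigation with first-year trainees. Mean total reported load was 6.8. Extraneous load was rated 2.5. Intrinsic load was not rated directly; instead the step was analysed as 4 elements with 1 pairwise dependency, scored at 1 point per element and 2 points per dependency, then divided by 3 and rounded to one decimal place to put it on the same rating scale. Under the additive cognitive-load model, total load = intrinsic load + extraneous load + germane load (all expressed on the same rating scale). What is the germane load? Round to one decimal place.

Intrinsic (element-interactivity): (4 × 1 + 1 × 2) / 3 = 6 / 3 = 2.0000 → 2.0.
germane load = total − intrinsic − extraneous
             = 6.8 − 2.0 − 2.5 = 2.3.

2.3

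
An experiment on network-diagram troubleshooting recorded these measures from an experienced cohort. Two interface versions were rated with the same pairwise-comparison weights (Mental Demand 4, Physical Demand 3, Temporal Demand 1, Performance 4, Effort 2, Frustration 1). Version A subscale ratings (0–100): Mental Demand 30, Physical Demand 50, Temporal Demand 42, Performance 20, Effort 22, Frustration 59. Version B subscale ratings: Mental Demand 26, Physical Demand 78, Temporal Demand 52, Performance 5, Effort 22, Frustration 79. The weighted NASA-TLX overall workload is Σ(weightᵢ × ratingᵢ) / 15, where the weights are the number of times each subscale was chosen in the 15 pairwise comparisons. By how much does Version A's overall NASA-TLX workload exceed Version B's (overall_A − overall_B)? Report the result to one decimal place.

Version A weighted sum = 4·30 + 3·50 + 1·42 + 4·20 + 2·22 + 1·59 = 120 + 150 + 42 + 80 + 44 + 59 = 495; overall_A = 495/15 = 33.0000.
Version B weighted sum = 4·26 + 3·78 + 1·52 + 4·5 + 2·22 + 1·79 = 104 + 234 + 52 + 20 + 44 + 79 = 533; overall_B = 533/15 = 35.5333.
Difference = 33.0000 − 35.5333 = -2.5333 ≈ -2.5.

-2.5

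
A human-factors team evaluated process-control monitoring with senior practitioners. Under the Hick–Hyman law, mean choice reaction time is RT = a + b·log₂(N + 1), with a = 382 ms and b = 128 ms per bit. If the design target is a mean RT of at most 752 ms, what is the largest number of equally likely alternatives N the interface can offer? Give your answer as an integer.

6

Set 382 + 128·log₂(N + 1) ≤ 752.
log₂(N + 1) ≤ (752 − 382) / 128 = 2.8906.
N + 1 ≤ 2^2.8906 = 7.4158.
N ≤ 6.4158, so the largest integer N is 6.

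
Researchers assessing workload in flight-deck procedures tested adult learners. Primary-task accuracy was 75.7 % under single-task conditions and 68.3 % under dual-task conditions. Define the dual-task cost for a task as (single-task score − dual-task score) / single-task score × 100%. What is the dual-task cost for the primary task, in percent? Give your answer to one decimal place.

9.8

Cost = (75.7 − 68.3) / 75.7 × 100%
     = 7.4000 / 75.7 × 100% = 9.7754%.
≈ 9.8%.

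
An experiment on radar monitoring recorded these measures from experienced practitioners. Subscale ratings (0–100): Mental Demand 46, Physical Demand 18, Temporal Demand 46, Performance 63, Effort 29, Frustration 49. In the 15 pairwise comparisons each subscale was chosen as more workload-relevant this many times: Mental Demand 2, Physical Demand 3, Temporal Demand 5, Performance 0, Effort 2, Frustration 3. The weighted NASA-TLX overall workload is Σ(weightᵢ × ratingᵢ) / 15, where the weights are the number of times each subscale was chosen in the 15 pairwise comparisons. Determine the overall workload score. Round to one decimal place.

38.7

The tallies are the weights (they sum to 15).
Weighted sum = 2·46 + 3·18 + 5·46 + 0·63 + 2·29 + 3·49
            = 92 + 54 + 230 + 0 + 58 + 147 = 581.
Overall workload = 581 / 15 = 38.7333 ≈ 38.7.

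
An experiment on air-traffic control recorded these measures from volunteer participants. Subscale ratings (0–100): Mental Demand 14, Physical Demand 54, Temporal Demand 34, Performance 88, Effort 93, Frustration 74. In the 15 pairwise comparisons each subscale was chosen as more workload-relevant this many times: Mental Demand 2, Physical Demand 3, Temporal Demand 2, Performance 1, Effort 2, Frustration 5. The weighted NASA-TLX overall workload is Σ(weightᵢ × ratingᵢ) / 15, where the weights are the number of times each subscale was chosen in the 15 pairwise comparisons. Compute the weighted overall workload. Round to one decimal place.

60.1

The tallies are the weights (they sum to 15).
Weighted sum = 2·14 + 3·54 + 2·34 + 1·88 + 2·93 + 5·74
            = 28 + 162 + 68 + 88 + 186 + 370 = 902.
Overall workload = 902 / 15 = 60.1333 ≈ 60.1.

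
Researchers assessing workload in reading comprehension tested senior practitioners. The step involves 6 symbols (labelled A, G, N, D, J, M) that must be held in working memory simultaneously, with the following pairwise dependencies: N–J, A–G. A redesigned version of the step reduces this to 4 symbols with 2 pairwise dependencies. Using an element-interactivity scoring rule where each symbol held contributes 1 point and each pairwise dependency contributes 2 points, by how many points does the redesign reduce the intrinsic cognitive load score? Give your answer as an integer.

2

Original: 6 × 1 + 2 × 2 = 6 + 4 = 10.
Redesigned: 4 × 1 + 2 × 2 = 4 + 4 = 8.
Reduction = 10 − 8 = 2.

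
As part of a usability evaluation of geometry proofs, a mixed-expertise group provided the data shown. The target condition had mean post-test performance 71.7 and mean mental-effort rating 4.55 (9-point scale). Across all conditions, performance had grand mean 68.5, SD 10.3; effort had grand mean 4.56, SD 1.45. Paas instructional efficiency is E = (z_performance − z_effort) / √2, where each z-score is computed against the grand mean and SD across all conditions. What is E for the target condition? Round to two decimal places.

z_performance = (71.7 − 68.5) / 10.3 = 3.2000 / 10.3 = 0.3107.
z_effort = (4.55 − 4.56) / 1.45 = -0.0100 / 1.45 = -0.0069.
z_P − z_E = 0.3107 − (-0.0069) = 0.3176.
E = 0.3176 / √2 = 0.3176 / 1.41421 = 0.2246 ≈ 0.22.

0.22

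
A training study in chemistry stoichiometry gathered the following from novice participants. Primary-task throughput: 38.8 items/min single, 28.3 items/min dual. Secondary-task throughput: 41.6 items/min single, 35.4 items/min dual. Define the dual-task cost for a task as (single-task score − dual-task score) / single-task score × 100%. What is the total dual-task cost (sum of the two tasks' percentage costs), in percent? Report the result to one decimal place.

Primary cost = (38.8 − 28.3) / 38.8 × 100% = 27.0619%.
Secondary cost = (41.6 − 35.4) / 41.6 × 100% = 14.9038%.
Total = 27.0619% + 14.9038% = 41.9657% ≈ 42.0%.

42.0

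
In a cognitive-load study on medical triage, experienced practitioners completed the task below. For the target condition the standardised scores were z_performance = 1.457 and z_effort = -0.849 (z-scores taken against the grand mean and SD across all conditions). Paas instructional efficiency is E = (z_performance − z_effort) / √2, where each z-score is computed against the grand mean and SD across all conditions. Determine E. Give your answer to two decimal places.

1.63

z_P − z_E = 1.457 − (-0.849) = 2.3060.
E = 2.3060 / √2 = 2.3060 / 1.41421 = 1.6306 ≈ 1.63.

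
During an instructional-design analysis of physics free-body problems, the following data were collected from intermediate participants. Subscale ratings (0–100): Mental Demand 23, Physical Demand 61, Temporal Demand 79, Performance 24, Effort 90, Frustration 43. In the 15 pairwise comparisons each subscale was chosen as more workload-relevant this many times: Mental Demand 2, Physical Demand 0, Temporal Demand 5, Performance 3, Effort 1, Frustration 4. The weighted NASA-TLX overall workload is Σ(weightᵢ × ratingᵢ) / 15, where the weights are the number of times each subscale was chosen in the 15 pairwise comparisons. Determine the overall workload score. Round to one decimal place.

The tallies are the weights (they sum to 15).
Weighted sum = 2·23 + 0·61 + 5·79 + 3·24 + 1·90 + 4·43
            = 46 + 0 + 395 + 72 + 90 + 172 = 775.
Overall workload = 775 / 15 = 51.6667 ≈ 51.7.

51.7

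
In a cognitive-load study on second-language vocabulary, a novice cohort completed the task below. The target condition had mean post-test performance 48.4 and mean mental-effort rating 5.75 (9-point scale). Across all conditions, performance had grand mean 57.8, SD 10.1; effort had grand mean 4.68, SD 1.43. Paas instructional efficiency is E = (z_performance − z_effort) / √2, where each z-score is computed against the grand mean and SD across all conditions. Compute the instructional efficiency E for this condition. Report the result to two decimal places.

z_performance = (48.4 − 57.8) / 10.1 = -9.4000 / 10.1 = -0.9307.
z_effort = (5.75 − 4.68) / 1.43 = 1.0700 / 1.43 = 0.7483.
z_P − z_E = -0.9307 − 0.7483 = -1.6790.
E = -1.6790 / √2 = -1.6790 / 1.41421 = -1.1872 ≈ -1.19.

-1.19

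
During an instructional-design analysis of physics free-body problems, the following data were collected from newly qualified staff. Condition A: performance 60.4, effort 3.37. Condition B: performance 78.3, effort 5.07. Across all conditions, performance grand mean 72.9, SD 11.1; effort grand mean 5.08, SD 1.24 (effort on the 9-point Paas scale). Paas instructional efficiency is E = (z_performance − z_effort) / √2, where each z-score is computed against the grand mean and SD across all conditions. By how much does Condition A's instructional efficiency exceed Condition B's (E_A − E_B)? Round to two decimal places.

Condition A: z_P = (60.4 − 72.9)/11.1 = -1.1261; z_E = (3.37 − 5.08)/1.24 = -1.3790; E_A = (-1.1261 − (-1.3790))/√2 = 0.1788.
Condition B: z_P = (78.3 − 72.9)/11.1 = 0.4865; z_E = (5.07 − 5.08)/1.24 = -0.0081; E_B = (0.4865 − (-0.0081))/√2 = 0.3497.
E_A − E_B = 0.1788 − 0.3497 = -0.1709 ≈ -0.17.

-0.17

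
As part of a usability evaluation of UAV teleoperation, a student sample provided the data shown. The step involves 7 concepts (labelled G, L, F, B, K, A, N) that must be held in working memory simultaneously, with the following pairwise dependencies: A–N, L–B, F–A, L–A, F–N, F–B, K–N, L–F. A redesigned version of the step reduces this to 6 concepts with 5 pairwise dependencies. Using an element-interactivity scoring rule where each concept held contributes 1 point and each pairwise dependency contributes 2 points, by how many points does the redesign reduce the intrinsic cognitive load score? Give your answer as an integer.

Original: 7 × 1 + 8 × 2 = 7 + 16 = 23.
Redesigned: 6 × 1 + 5 × 2 = 6 + 10 = 16.
Reduction = 23 − 16 = 7.

7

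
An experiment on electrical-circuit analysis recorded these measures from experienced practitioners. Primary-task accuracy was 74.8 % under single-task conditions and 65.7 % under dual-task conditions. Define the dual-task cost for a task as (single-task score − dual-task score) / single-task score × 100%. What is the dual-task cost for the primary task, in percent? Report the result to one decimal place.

Cost = (74.8 − 65.7) / 74.8 × 100%
     = 9.1000 / 74.8 × 100% = 12.1658%.
≈ 12.2%.

12.2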